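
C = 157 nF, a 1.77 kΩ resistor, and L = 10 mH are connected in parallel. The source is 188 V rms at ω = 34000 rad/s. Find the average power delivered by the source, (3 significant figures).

X_L = ωL = 340 Ω
X_C = 1/(ωC) = 187 Ω
Parallel: admittances add. Y = 1/R + 1/(jωL) + jωC
Y = (0.000565 + j0.00240) S
|Y| = 0.00246 S → |Z| = 1/|Y| = 406 Ω, ∠Z = −∠Y = -76.7°
I = V/|Z| = 463 mA
P = VI cos φ = 188 × 0.463 × cos(-76.7°) = 20.0 W

20.0 W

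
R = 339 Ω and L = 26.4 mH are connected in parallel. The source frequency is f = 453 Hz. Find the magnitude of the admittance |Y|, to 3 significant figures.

13.6 mS

ω = 2πf = 2846 rad/s
X_L = ωL = 75.1 Ω
Parallel: admittances add. Y = 1/R + 1/(jωL)
Y = (0.00295 − j0.0133) S
|Y| = 0.0136 S → |Z| = 1/|Y| = 73.4 Ω, ∠Z = −∠Y = 77.5°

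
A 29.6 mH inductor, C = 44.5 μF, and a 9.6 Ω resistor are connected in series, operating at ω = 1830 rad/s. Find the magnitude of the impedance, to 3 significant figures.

43.0 Ω

X_L = ωL = 54.2 Ω
X_C = 1/(ωC) = 12.3 Ω
Net reactance X = X_L − X_C = 41.9 Ω
Z = 9.60 + j41.9 Ω
|Z| = √(9.60² + 41.9²) = 43.0 Ω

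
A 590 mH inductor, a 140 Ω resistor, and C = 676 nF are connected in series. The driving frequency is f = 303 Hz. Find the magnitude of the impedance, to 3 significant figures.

ω = 2πf = 1904 rad/s
X_L = ωL = 1120 Ω
X_C = 1/(ωC) = 777 Ω
Net reactance X = X_L − X_C = 346 Ω
Z = 140 + j346 Ω
|Z| = √(140² + 346²) = 373 Ω

373 Ω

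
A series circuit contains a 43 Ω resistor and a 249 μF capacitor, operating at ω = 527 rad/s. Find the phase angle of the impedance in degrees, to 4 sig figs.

X_C = 1/(ωC) = 7.621 Ω
Z = 43.00 − j7.621 Ω
|Z| = √(43.00² + 7.621²) = 43.67 Ω
∠Z = arctan(-7.621/43.00) = -10.05°

-10.05°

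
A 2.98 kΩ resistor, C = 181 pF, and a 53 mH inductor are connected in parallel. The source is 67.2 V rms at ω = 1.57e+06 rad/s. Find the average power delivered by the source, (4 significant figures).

1.515 W

X_L = ωL = 83210 Ω
X_C = 1/(ωC) = 3519 Ω
Parallel: admittances add. Y = 1/R + 1/(jωL) + jωC
Y = (0.0003356 + j0.0002722) S
|Y| = 0.0004321 S → |Z| = 1/|Y| = 2315 Ω, ∠Z = −∠Y = -39.04°
I = V/|Z| = 29.03 mA
P = VI cos φ = 67.2 × 0.02903 × cos(-39.04°) = 1.515 W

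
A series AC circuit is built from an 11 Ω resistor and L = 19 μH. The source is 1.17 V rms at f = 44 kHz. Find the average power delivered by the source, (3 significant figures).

ω = 2πf = 276500 rad/s
X_L = ωL = 5.25 Ω
Z = 11.0 + j5.25 Ω
|Z| = √(11.0² + 5.25²) = 12.2 Ω
∠Z = arctan(5.25/11.0) = 25.5°
I = V/|Z| = 96.0 mA
P = VI cos φ = 1.17 × 0.0960 × cos(25.5°) = 101 mW

101 mW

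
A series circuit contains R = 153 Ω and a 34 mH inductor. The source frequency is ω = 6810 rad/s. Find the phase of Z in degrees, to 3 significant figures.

X_L = ωL = 232 Ω
Z = 153 + j232 Ω
|Z| = √(153² + 232²) = 278 Ω
∠Z = arctan(232/153) = 56.5°

56.5°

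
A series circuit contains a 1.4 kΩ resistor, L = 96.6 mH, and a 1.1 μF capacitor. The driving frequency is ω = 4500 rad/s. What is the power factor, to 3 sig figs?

X_L = ωL = 435 Ω
X_C = 1/(ωC) = 202 Ω
Net reactance X = X_L − X_C = 233 Ω
Z = 1400 + j233 Ω
|Z| = √(1400² + 233²) = 1420 Ω
∠Z = arctan(233/1400) = 9.44°
cos φ = cos(9.44°) = 0.986

0.986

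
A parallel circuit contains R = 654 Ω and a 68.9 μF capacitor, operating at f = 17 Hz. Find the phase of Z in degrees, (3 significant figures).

-78.3°

ω = 2πf = 106.8 rad/s
X_C = 1/(ωC) = 136 Ω
Parallel: admittances add. Y = 1/R + jωC
Y = (0.00153 + j0.00736) S
|Y| = 0.00752 S → |Z| = 1/|Y| = 133 Ω, ∠Z = −∠Y = -78.3°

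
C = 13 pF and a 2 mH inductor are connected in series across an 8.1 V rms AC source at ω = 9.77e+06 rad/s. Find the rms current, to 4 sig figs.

X_L = ωL = 19540 Ω
X_C = 1/(ωC) = 7873 Ω
Net reactance X = X_L − X_C = 11670 Ω
Z = j11670 Ω
|Z| = √(0² + 11670²) = 11670 Ω
I = V/|Z| = 8.1/11670 = 694.3 μA

694.3 μA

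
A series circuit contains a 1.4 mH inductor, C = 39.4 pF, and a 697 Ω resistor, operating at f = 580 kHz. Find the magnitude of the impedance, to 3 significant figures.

ω = 2πf = 3.644e+06 rad/s
X_L = ωL = 5100 Ω
X_C = 1/(ωC) = 6960 Ω
Net reactance X = X_L − X_C = -1860 Ω
Z = 697 − j1860 Ω
|Z| = √(697² + 1860²) = 1990 Ω

1990 Ω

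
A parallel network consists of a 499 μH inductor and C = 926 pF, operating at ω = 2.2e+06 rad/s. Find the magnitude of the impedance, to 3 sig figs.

888 Ω

X_L = ωL = 1100 Ω
X_C = 1/(ωC) = 491 Ω
Parallel: admittances add. Y = 1/(jωL) + jωC
Y = (0 + j0.00113) S
|Y| = 0.00113 S → |Z| = 1/|Y| = 888 Ω, ∠Z = −∠Y = -90.0°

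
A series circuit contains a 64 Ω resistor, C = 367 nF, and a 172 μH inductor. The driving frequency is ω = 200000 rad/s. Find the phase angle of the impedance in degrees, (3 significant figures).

X_L = ωL = 34.4 Ω
X_C = 1/(ωC) = 13.6 Ω
Net reactance X = X_L − X_C = 20.8 Ω
Z = 64.0 + j20.8 Ω
|Z| = √(64.0² + 20.8²) = 67.3 Ω
∠Z = arctan(20.8/64.0) = 18.0°

18.0°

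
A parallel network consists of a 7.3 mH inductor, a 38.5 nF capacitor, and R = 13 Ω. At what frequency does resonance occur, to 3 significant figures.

ω₀ = 1/√(LC) = 1/√(0.0073 × 3.85e-08) = 59650 rad/s
f₀ = ω₀/(2π) = 9.49 kHz

9.49 kHz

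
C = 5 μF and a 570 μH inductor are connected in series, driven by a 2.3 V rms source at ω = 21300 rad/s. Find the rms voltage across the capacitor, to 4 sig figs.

X_L = ωL = 12.14 Ω
X_C = 1/(ωC) = 9.390 Ω
Net reactance X = X_L − X_C = 2.751 Ω
Z = j2.751 Ω
|Z| = √(0² + 2.751²) = 2.751 Ω
I = V/|Z| = 836.0 mA
V_C = I·|Z_C| = 0.8360 × 9.390 = 7.849 V

7.849 V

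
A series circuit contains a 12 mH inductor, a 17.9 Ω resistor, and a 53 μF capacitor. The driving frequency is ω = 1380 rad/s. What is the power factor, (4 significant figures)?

X_L = ωL = 16.56 Ω
X_C = 1/(ωC) = 13.67 Ω
Net reactance X = X_L − X_C = 2.888 Ω
Z = 17.90 + j2.888 Ω
|Z| = √(17.90² + 2.888²) = 18.13 Ω
∠Z = arctan(2.888/17.90) = 9.164°
cos φ = cos(9.164°) = 0.9872

0.9872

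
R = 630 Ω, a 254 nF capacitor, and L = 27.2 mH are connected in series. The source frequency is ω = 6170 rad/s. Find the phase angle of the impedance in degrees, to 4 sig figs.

-36.74°

X_L = ωL = 167.8 Ω
X_C = 1/(ωC) = 638.1 Ω
Net reactance X = X_L − X_C = -470.3 Ω
Z = 630.0 − j470.3 Ω
|Z| = √(630.0² + 470.3²) = 786.2 Ω
∠Z = arctan(-470.3/630.0) = -36.74°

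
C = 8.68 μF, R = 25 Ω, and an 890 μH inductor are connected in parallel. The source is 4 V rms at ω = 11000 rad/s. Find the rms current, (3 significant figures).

X_L = ωL = 9.79 Ω
X_C = 1/(ωC) = 10.5 Ω
Parallel: admittances add. Y = 1/R + 1/(jωL) + jωC
Y = (0.0400 − j0.00667) S
|Y| = 0.0406 S → |Z| = 1/|Y| = 24.7 Ω, ∠Z = −∠Y = 9.46°
I = V/|Z| = 4/24.7 = 162 mA

162 mA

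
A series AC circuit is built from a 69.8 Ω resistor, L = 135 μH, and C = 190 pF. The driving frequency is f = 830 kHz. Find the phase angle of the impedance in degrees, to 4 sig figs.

-77.12°

ω = 2πf = 5.215e+06 rad/s
X_L = ωL = 704.0 Ω
X_C = 1/(ωC) = 1009 Ω
Net reactance X = X_L − X_C = -305.2 Ω
Z = 69.80 − j305.2 Ω
|Z| = √(69.80² + 305.2²) = 313.1 Ω
∠Z = arctan(-305.2/69.80) = -77.12°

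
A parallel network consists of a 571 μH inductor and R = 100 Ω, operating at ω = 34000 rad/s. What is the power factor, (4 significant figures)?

X_L = ωL = 19.41 Ω
Parallel: admittances add. Y = 1/R + 1/(jωL)
Y = (0.01000 − j0.05151) S
|Y| = 0.05247 S → |Z| = 1/|Y| = 19.06 Ω, ∠Z = −∠Y = 79.01°
cos φ = cos(79.01°) = 0.1906

0.1906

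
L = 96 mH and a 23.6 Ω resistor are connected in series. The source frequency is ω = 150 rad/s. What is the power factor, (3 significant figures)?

0.854

X_L = ωL = 14.4 Ω
Z = 23.6 + j14.4 Ω
|Z| = √(23.6² + 14.4²) = 27.6 Ω
∠Z = arctan(14.4/23.6) = 31.4°
cos φ = cos(31.4°) = 0.854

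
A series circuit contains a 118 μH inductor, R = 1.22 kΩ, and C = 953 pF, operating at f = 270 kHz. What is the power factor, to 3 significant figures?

ω = 2πf = 1.696e+06 rad/s
X_L = ωL = 200 Ω
X_C = 1/(ωC) = 619 Ω
Net reactance X = X_L − X_C = -418 Ω
Z = 1220 − j418 Ω
|Z| = √(1220² + 418²) = 1290 Ω
∠Z = arctan(-418/1220) = -18.9°
cos φ = cos(-18.9°) = 0.946

0.946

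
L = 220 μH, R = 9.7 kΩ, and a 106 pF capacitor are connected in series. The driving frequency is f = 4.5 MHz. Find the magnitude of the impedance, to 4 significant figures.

11350 Ω

ω = 2πf = 2.827e+07 rad/s
X_L = ωL = 6220 Ω
X_C = 1/(ωC) = 333.7 Ω
Net reactance X = X_L − X_C = 5887 Ω
Z = 9700 + j5887 Ω
|Z| = √(9700² + 5887²) = 11350 Ω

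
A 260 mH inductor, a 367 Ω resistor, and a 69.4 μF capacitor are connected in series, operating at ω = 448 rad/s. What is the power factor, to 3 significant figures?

X_L = ωL = 116 Ω
X_C = 1/(ωC) = 32.2 Ω
Net reactance X = X_L − X_C = 84.3 Ω
Z = 367 + j84.3 Ω
|Z| = √(367² + 84.3²) = 377 Ω
∠Z = arctan(84.3/367) = 12.9°
cos φ = cos(12.9°) = 0.975

0.975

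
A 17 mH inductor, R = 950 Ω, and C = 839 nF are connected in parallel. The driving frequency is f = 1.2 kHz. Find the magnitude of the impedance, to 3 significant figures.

ω = 2πf = 7540 rad/s
X_L = ωL = 128 Ω
X_C = 1/(ωC) = 158 Ω
Parallel: admittances add. Y = 1/R + 1/(jωL) + jωC
Y = (0.00105 − j0.00148) S
|Y| = 0.00181 S → |Z| = 1/|Y| = 552 Ω, ∠Z = −∠Y = 54.5°

552 Ω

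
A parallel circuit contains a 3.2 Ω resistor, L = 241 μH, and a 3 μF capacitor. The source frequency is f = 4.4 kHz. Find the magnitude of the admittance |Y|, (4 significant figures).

319.6 mS

ω = 2πf = 27650 rad/s
X_L = ωL = 6.663 Ω
X_C = 1/(ωC) = 12.06 Ω
Parallel: admittances add. Y = 1/R + 1/(jωL) + jωC
Y = (0.3125 − j0.06715) S
|Y| = 0.3196 S → |Z| = 1/|Y| = 3.129 Ω, ∠Z = −∠Y = 12.13°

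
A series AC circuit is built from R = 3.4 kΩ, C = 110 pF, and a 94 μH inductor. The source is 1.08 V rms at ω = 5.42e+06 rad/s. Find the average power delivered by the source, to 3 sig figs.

X_L = ωL = 509 Ω
X_C = 1/(ωC) = 1680 Ω
Net reactance X = X_L − X_C = -1170 Ω
Z = 3400 − j1170 Ω
|Z| = √(3400² + 1170²) = 3590 Ω
∠Z = arctan(-1170/3400) = -19.0°
I = V/|Z| = 300 μA
P = VI cos φ = 1.08 × 0.000300 × cos(-19.0°) = 307 μW

307 μW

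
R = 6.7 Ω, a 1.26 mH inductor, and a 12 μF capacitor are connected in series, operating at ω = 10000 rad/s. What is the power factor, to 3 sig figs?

0.843

X_L = ωL = 12.6 Ω
X_C = 1/(ωC) = 8.33 Ω
Net reactance X = X_L − X_C = 4.27 Ω
Z = 6.70 + j4.27 Ω
|Z| = √(6.70² + 4.27²) = 7.94 Ω
∠Z = arctan(4.27/6.70) = 32.5°
cos φ = cos(32.5°) = 0.843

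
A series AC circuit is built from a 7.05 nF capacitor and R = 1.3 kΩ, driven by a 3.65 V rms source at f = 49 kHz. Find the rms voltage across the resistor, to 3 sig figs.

ω = 2πf = 307900 rad/s
X_C = 1/(ωC) = 461 Ω
Z = 1300 − j461 Ω
|Z| = √(1300² + 461²) = 1380 Ω
I = V/|Z| = 2.65 mA
V_R = I·|Z_R| = 0.00265 × 1300 = 3.44 V

3.44 V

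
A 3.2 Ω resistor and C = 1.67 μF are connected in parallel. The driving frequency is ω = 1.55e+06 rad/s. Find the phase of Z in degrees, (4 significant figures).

X_C = 1/(ωC) = 0.3863 Ω
Parallel: admittances add. Y = 1/R + jωC
Y = (0.3125 + j2.589) S
|Y| = 2.607 S → |Z| = 1/|Y| = 0.3835 Ω, ∠Z = −∠Y = -83.12°

-83.12°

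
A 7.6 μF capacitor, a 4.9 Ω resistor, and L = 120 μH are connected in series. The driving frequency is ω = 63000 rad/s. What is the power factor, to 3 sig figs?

0.667

X_L = ωL = 7.56 Ω
X_C = 1/(ωC) = 2.09 Ω
Net reactance X = X_L − X_C = 5.47 Ω
Z = 4.90 + j5.47 Ω
|Z| = √(4.90² + 5.47²) = 7.34 Ω
∠Z = arctan(5.47/4.90) = 48.2°
cos φ = cos(48.2°) = 0.667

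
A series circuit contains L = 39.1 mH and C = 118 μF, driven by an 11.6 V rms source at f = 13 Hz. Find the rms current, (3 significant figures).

ω = 2πf = 81.68 rad/s
X_L = ωL = 3.19 Ω
X_C = 1/(ωC) = 104 Ω
Net reactance X = X_L − X_C = -101 Ω
Z = − j101 Ω
|Z| = √(0² + 101²) = 101 Ω
I = V/|Z| = 11.6/101 = 115 mA

115 mA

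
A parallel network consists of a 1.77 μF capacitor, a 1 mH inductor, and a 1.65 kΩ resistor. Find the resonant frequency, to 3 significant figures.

3.78 kHz

ω₀ = 1/√(LC) = 1/√(0.001 × 1.77e-06) = 23770 rad/s
f₀ = ω₀/(2π) = 3.78 kHz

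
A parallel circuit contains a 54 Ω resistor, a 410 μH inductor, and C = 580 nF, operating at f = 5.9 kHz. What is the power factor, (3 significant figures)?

0.386

ω = 2πf = 37070 rad/s
X_L = ωL = 15.2 Ω
X_C = 1/(ωC) = 46.5 Ω
Parallel: admittances add. Y = 1/R + 1/(jωL) + jωC
Y = (0.0185 − j0.0443) S
|Y| = 0.0480 S → |Z| = 1/|Y| = 20.8 Ω, ∠Z = −∠Y = 67.3°
cos φ = cos(67.3°) = 0.386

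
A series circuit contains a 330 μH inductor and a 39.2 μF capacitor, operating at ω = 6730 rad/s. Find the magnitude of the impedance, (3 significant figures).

1.57 Ω

X_L = ωL = 2.22 Ω
X_C = 1/(ωC) = 3.79 Ω
Net reactance X = X_L − X_C = -1.57 Ω
Z = − j1.57 Ω
|Z| = √(0² + 1.57²) = 1.57 Ω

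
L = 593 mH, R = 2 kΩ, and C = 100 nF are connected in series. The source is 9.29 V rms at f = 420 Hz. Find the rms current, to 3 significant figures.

ω = 2πf = 2639 rad/s
X_L = ωL = 1560 Ω
X_C = 1/(ωC) = 3790 Ω
Net reactance X = X_L − X_C = -2220 Ω
Z = 2000 − j2220 Ω
|Z| = √(2000² + 2220²) = 2990 Ω
I = V/|Z| = 9.29/2990 = 3.11 mA

3.11 mA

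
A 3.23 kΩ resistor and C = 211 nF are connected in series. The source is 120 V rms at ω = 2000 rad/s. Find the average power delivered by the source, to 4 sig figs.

X_C = 1/(ωC) = 2370 Ω
Z = 3230 − j2370 Ω
|Z| = √(3230² + 2370²) = 4006 Ω
∠Z = arctan(-2370/3230) = -36.27°
I = V/|Z| = 29.95 mA
P = VI cos φ = 120 × 0.02995 × cos(-36.27°) = 2.898 W

2.898 W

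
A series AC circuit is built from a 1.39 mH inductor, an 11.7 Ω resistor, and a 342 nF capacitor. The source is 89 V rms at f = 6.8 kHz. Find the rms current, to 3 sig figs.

ω = 2πf = 42730 rad/s
X_L = ωL = 59.4 Ω
X_C = 1/(ωC) = 68.4 Ω
Net reactance X = X_L − X_C = -9.05 Ω
Z = 11.7 − j9.05 Ω
|Z| = √(11.7² + 9.05²) = 14.8 Ω
I = V/|Z| = 89/14.8 = 6.02 A

6.02 A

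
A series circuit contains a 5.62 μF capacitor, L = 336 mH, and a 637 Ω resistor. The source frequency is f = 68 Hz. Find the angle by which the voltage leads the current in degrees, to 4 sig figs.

-23.19°

ω = 2πf = 427.3 rad/s
X_L = ωL = 143.6 Ω
X_C = 1/(ωC) = 416.5 Ω
Net reactance X = X_L − X_C = -272.9 Ω
Z = 637.0 − j272.9 Ω
|Z| = √(637.0² + 272.9²) = 693.0 Ω
∠Z = arctan(-272.9/637.0) = -23.19°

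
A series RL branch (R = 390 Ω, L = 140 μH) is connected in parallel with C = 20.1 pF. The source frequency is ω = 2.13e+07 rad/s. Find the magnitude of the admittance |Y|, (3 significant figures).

X_L = ωL = 2980 Ω
X_C = 1/(ωC) = 2340 Ω
Branch 1 (R+jX_L): Z₁ = 390 + j2980 Ω, |Z₁| = 3010 Ω
Branch 2 (−jX_C): Z₂ = −j2340 Ω
Parallel: Z = Z₁Z₂/(Z₁+Z₂), |Z| = 9310 Ω, ∠Z = -66.3°
|Y| = 1/|Z| = 107 μS

107 μS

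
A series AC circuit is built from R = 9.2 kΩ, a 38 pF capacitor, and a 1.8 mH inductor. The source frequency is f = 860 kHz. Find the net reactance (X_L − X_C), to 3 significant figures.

4860 Ω

ω = 2πf = 5.404e+06 rad/s
X_L = ωL = 9730 Ω
X_C = 1/(ωC) = 4870 Ω
X = 9730 − 4870 = 4860 Ω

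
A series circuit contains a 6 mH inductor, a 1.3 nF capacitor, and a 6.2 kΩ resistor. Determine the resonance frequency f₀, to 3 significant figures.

ω₀ = 1/√(LC) = 1/√(0.006 × 1.3e-09) = 358100 rad/s
f₀ = ω₀/(2π) = 57.0 kHz

57.0 kHz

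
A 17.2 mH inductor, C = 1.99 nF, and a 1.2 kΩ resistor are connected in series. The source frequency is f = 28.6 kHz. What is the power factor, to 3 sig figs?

ω = 2πf = 179700 rad/s
X_L = ωL = 3090 Ω
X_C = 1/(ωC) = 2800 Ω
Net reactance X = X_L − X_C = 294 Ω
Z = 1200 + j294 Ω
|Z| = √(1200² + 294²) = 1240 Ω
∠Z = arctan(294/1200) = 13.8°
cos φ = cos(13.8°) = 0.971

0.971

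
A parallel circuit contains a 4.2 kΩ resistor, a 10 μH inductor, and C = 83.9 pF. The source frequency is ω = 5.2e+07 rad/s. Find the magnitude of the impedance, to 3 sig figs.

408 Ω

X_L = ωL = 520 Ω
X_C = 1/(ωC) = 229 Ω
Parallel: admittances add. Y = 1/R + 1/(jωL) + jωC
Y = (0.000238 + j0.00244) S
|Y| = 0.00245 S → |Z| = 1/|Y| = 408 Ω, ∠Z = −∠Y = -84.4°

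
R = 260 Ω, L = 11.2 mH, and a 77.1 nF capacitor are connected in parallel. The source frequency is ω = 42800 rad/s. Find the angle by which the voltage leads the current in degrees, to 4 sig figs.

X_L = ωL = 479.4 Ω
X_C = 1/(ωC) = 303.0 Ω
Parallel: admittances add. Y = 1/R + 1/(jωL) + jωC
Y = (0.003846 + j0.001214) S
|Y| = 0.004033 S → |Z| = 1/|Y| = 247.9 Ω, ∠Z = −∠Y = -17.51°

-17.51°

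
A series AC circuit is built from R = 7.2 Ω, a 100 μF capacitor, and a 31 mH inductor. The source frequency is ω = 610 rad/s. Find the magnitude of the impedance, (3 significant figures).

7.63 Ω

X_L = ωL = 18.9 Ω
X_C = 1/(ωC) = 16.4 Ω
Net reactance X = X_L − X_C = 2.52 Ω
Z = 7.20 + j2.52 Ω
|Z| = √(7.20² + 2.52²) = 7.63 Ω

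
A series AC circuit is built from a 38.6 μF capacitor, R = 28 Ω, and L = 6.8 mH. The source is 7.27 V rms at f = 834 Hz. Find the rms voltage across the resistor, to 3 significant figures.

4.90 V

ω = 2πf = 5240 rad/s
X_L = ωL = 35.6 Ω
X_C = 1/(ωC) = 4.94 Ω
Net reactance X = X_L − X_C = 30.7 Ω
Z = 28.0 + j30.7 Ω
|Z| = √(28.0² + 30.7²) = 41.5 Ω
I = V/|Z| = 175 mA
V_R = I·|Z_R| = 0.175 × 28.0 = 4.90 V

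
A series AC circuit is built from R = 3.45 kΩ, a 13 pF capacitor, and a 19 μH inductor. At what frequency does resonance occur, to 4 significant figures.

10.13 MHz

ω₀ = 1/√(LC) = 1/√(1.9e-05 × 1.3e-11) = 6.363e+07 rad/s
f₀ = ω₀/(2π) = 10.13 MHz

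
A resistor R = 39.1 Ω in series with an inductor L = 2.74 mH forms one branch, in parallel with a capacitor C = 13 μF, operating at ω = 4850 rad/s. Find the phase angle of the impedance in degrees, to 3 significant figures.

-67.5°

X_L = ωL = 13.3 Ω
X_C = 1/(ωC) = 15.9 Ω
Branch 1 (R+jX_L): Z₁ = 39.1 + j13.3 Ω, |Z₁| = 41.3 Ω
Branch 2 (−jX_C): Z₂ = −j15.9 Ω
Parallel: Z = Z₁Z₂/(Z₁+Z₂), |Z| = 16.7 Ω, ∠Z = -67.5°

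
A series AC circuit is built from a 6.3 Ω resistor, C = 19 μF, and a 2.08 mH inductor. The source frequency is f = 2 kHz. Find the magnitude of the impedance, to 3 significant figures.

22.8 Ω

ω = 2πf = 12570 rad/s
X_L = ωL = 26.1 Ω
X_C = 1/(ωC) = 4.19 Ω
Net reactance X = X_L − X_C = 21.9 Ω
Z = 6.30 + j21.9 Ω
|Z| = √(6.30² + 21.9²) = 22.8 Ω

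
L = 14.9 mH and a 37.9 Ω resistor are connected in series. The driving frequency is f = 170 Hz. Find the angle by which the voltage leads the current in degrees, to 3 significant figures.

22.8°

ω = 2πf = 1068 rad/s
X_L = ωL = 15.9 Ω
Z = 37.9 + j15.9 Ω
|Z| = √(37.9² + 15.9²) = 41.1 Ω
∠Z = arctan(15.9/37.9) = 22.8°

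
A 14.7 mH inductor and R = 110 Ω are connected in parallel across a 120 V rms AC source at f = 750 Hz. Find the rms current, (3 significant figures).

ω = 2πf = 4712 rad/s
X_L = ωL = 69.3 Ω
Parallel: admittances add. Y = 1/R + 1/(jωL)
Y = (0.00909 − j0.0144) S
|Y| = 0.0171 S → |Z| = 1/|Y| = 58.6 Ω, ∠Z = −∠Y = 57.8°
I = V/|Z| = 120/58.6 = 2.05 A

2.05 A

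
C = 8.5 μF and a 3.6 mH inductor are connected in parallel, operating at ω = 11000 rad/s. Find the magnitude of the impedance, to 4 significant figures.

X_L = ωL = 39.60 Ω
X_C = 1/(ωC) = 10.70 Ω
Parallel: admittances add. Y = 1/(jωL) + jωC
Y = (0 + j0.06825) S
|Y| = 0.06825 S → |Z| = 1/|Y| = 14.65 Ω, ∠Z = −∠Y = -90.00°

14.65 Ω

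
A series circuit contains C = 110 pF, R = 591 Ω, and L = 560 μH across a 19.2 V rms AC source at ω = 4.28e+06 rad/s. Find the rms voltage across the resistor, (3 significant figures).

17.4 V

X_L = ωL = 2400 Ω
X_C = 1/(ωC) = 2120 Ω
Net reactance X = X_L − X_C = 273 Ω
Z = 591 + j273 Ω
|Z| = √(591² + 273²) = 651 Ω
I = V/|Z| = 29.5 mA
V_R = I·|Z_R| = 0.0295 × 591 = 17.4 V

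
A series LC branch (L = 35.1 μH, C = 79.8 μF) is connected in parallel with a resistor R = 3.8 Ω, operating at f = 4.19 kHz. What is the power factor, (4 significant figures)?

0.1171

ω = 2πf = 26330 rad/s
X_L = ωL = 0.9241 Ω
X_C = 1/(ωC) = 0.4760 Ω
Branch 1: Z₁ = R = 3.800 Ω
Branch 2 (series LC): Z₂ = j(X_L − X_C) = j0.4481 Ω
Parallel: Z = Z₁Z₂/(Z₁+Z₂), |Z| = 0.4450 Ω, ∠Z = 83.28°
cos φ = cos(83.28°) = 0.1171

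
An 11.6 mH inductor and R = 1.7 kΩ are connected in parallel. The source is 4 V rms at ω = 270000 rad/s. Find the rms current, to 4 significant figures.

2.677 mA

X_L = ωL = 3132 Ω
Parallel: admittances add. Y = 1/R + 1/(jωL)
Y = (0.0005882 − j0.0003193) S
|Y| = 0.0006693 S → |Z| = 1/|Y| = 1494 Ω, ∠Z = −∠Y = 28.49°
I = V/|Z| = 4/1494 = 2.677 mA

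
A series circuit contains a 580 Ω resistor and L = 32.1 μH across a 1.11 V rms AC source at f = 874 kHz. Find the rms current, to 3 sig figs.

ω = 2πf = 5.492e+06 rad/s
X_L = ωL = 176 Ω
Z = 580 + j176 Ω
|Z| = √(580² + 176²) = 606 Ω
I = V/|Z| = 1.11/606 = 1.83 mA

1.83 mA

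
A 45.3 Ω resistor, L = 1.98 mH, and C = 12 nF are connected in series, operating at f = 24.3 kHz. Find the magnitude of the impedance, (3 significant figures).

ω = 2πf = 152700 rad/s
X_L = ωL = 302 Ω
X_C = 1/(ωC) = 546 Ω
Net reactance X = X_L − X_C = -243 Ω
Z = 45.3 − j243 Ω
|Z| = √(45.3² + 243²) = 248 Ω

248 Ω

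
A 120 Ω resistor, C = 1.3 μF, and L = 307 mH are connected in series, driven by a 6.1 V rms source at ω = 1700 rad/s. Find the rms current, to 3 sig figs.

X_L = ωL = 522 Ω
X_C = 1/(ωC) = 452 Ω
Net reactance X = X_L − X_C = 69.4 Ω
Z = 120 + j69.4 Ω
|Z| = √(120² + 69.4²) = 139 Ω
I = V/|Z| = 6.1/139 = 44.0 mA

44.0 mA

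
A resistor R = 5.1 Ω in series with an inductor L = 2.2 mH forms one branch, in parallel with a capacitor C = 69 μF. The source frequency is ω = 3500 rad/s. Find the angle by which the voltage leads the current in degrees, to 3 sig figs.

X_L = ωL = 7.70 Ω
X_C = 1/(ωC) = 4.14 Ω
Branch 1 (R+jX_L): Z₁ = 5.10 + j7.70 Ω, |Z₁| = 9.24 Ω
Branch 2 (−jX_C): Z₂ = −j4.14 Ω
Parallel: Z = Z₁Z₂/(Z₁+Z₂), |Z| = 6.15 Ω, ∠Z = -68.4°

-68.4°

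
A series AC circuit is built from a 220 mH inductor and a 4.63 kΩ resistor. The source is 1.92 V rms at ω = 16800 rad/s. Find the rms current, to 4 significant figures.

324.1 μA

X_L = ωL = 3696 Ω
Z = 4630 + j3696 Ω
|Z| = √(4630² + 3696²) = 5924 Ω
I = V/|Z| = 1.92/5924 = 324.1 μA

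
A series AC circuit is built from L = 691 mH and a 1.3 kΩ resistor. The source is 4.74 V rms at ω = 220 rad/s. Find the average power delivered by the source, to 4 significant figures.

17.05 mW

X_L = ωL = 152.0 Ω
Z = 1300 + j152.0 Ω
|Z| = √(1300² + 152.0²) = 1309 Ω
∠Z = arctan(152.0/1300) = 6.670°
I = V/|Z| = 3.621 mA
P = VI cos φ = 4.74 × 0.003621 × cos(6.670°) = 17.05 mW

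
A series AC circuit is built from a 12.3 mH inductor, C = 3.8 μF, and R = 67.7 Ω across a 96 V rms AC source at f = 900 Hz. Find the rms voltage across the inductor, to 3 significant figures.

ω = 2πf = 5655 rad/s
X_L = ωL = 69.6 Ω
X_C = 1/(ωC) = 46.5 Ω
Net reactance X = X_L − X_C = 23.0 Ω
Z = 67.7 + j23.0 Ω
|Z| = √(67.7² + 23.0²) = 71.5 Ω
I = V/|Z| = 1.34 A
V_L = I·|Z_L| = 1.34 × 69.6 = 93.4 V

93.4 V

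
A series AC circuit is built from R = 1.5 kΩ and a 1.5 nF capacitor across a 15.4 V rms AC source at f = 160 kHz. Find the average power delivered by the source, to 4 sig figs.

ω = 2πf = 1.005e+06 rad/s
X_C = 1/(ωC) = 663.1 Ω
Z = 1500 − j663.1 Ω
|Z| = √(1500² + 663.1²) = 1640 Ω
∠Z = arctan(-663.1/1500) = -23.85°
I = V/|Z| = 9.390 mA
P = VI cos φ = 15.4 × 0.009390 × cos(-23.85°) = 132.3 mW

132.3 mW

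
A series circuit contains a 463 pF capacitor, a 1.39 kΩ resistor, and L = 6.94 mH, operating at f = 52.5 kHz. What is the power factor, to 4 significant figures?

ω = 2πf = 329900 rad/s
X_L = ωL = 2289 Ω
X_C = 1/(ωC) = 6548 Ω
Net reactance X = X_L − X_C = -4258 Ω
Z = 1390 − j4258 Ω
|Z| = √(1390² + 4258²) = 4479 Ω
∠Z = arctan(-4258/1390) = -71.92°
cos φ = cos(-71.92°) = 0.3103

0.3103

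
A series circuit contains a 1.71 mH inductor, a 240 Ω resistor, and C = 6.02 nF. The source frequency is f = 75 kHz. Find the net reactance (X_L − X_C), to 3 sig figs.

ω = 2πf = 471200 rad/s
X_L = ωL = 806 Ω
X_C = 1/(ωC) = 353 Ω
X = 806 − 353 = 453 Ω

453 Ω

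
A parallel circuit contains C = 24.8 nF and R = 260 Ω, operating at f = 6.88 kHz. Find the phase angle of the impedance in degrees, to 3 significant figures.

ω = 2πf = 43230 rad/s
X_C = 1/(ωC) = 933 Ω
Parallel: admittances add. Y = 1/R + jωC
Y = (0.00385 + j0.00107) S
|Y| = 0.00399 S → |Z| = 1/|Y| = 250 Ω, ∠Z = −∠Y = -15.6°

-15.6°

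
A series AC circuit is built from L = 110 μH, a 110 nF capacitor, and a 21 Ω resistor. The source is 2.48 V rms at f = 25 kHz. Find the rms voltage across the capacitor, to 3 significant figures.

3.14 V

ω = 2πf = 157100 rad/s
X_L = ωL = 17.3 Ω
X_C = 1/(ωC) = 57.9 Ω
Net reactance X = X_L − X_C = -40.6 Ω
Z = 21.0 − j40.6 Ω
|Z| = √(21.0² + 40.6²) = 45.7 Ω
I = V/|Z| = 54.3 mA
V_C = I·|Z_C| = 0.0543 × 57.9 = 3.14 V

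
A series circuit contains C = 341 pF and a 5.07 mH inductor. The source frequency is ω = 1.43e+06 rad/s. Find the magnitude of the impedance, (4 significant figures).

5199 Ω

X_L = ωL = 7250 Ω
X_C = 1/(ωC) = 2051 Ω
Net reactance X = X_L − X_C = 5199 Ω
Z = j5199 Ω
|Z| = √(0² + 5199²) = 5199 Ω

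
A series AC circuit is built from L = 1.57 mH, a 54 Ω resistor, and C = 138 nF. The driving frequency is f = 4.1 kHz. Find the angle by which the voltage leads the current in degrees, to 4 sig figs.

ω = 2πf = 25760 rad/s
X_L = ωL = 40.44 Ω
X_C = 1/(ωC) = 281.3 Ω
Net reactance X = X_L − X_C = -240.8 Ω
Z = 54.00 − j240.8 Ω
|Z| = √(54.00² + 240.8²) = 246.8 Ω
∠Z = arctan(-240.8/54.00) = -77.36°

-77.36°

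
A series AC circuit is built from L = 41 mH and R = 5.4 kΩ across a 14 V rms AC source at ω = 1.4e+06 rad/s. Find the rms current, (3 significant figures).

243 μA

X_L = ωL = 57400 Ω
Z = 5400 + j57400 Ω
|Z| = √(5400² + 57400²) = 57700 Ω
I = V/|Z| = 14/57700 = 243 μA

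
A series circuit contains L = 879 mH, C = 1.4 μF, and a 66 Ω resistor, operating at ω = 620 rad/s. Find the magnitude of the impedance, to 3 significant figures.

X_L = ωL = 545 Ω
X_C = 1/(ωC) = 1150 Ω
Net reactance X = X_L − X_C = -607 Ω
Z = 66.0 − j607 Ω
|Z| = √(66.0² + 607²) = 611 Ω

611 Ω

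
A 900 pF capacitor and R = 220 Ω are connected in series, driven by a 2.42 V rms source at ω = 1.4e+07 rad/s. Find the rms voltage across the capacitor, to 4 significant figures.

0.8212 V

X_C = 1/(ωC) = 79.37 Ω
Z = 220.0 − j79.37 Ω
|Z| = √(220.0² + 79.37²) = 233.9 Ω
I = V/|Z| = 10.35 mA
V_C = I·|Z_C| = 0.01035 × 79.37 = 0.8212 V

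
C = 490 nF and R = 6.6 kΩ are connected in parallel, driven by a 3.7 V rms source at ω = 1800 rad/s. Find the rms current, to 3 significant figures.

3.31 mA

X_C = 1/(ωC) = 1130 Ω
Parallel: admittances add. Y = 1/R + jωC
Y = (0.000152 + j0.000882) S
|Y| = 0.000895 S → |Z| = 1/|Y| = 1120 Ω, ∠Z = −∠Y = -80.3°
I = V/|Z| = 3.7/1120 = 3.31 mA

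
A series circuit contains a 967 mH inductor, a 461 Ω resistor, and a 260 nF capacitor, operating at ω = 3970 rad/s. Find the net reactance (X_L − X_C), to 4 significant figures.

X_L = ωL = 3839 Ω
X_C = 1/(ωC) = 968.8 Ω
X = 3839 − 968.8 = 2870 Ω

2870 Ω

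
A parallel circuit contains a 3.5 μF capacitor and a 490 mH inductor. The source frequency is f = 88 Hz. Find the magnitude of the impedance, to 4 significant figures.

569.6 Ω

ω = 2πf = 552.9 rad/s
X_L = ωL = 270.9 Ω
X_C = 1/(ωC) = 516.7 Ω
Parallel: admittances add. Y = 1/(jωL) + jωC
Y = (0 − j0.001756) S
|Y| = 0.001756 S → |Z| = 1/|Y| = 569.6 Ω, ∠Z = −∠Y = 90.00°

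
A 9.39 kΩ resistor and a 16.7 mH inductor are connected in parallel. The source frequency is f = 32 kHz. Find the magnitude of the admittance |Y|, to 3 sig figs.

316 μS

ω = 2πf = 201100 rad/s
X_L = ωL = 3360 Ω
Parallel: admittances add. Y = 1/R + 1/(jωL)
Y = (0.000106 − j0.000298) S
|Y| = 0.000316 S → |Z| = 1/|Y| = 3160 Ω, ∠Z = −∠Y = 70.3°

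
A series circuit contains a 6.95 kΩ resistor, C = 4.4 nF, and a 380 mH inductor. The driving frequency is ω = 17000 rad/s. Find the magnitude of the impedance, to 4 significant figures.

9800 Ω

X_L = ωL = 6460 Ω
X_C = 1/(ωC) = 13370 Ω
Net reactance X = X_L − X_C = -6909 Ω
Z = 6950 − j6909 Ω
|Z| = √(6950² + 6909²) = 9800 Ω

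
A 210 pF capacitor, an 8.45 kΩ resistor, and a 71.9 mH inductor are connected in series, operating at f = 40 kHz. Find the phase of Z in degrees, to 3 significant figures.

ω = 2πf = 251300 rad/s
X_L = ωL = 18100 Ω
X_C = 1/(ωC) = 18900 Ω
Net reactance X = X_L − X_C = -877 Ω
Z = 8450 − j877 Ω
|Z| = √(8450² + 877²) = 8500 Ω
∠Z = arctan(-877/8450) = -5.92°

-5.92°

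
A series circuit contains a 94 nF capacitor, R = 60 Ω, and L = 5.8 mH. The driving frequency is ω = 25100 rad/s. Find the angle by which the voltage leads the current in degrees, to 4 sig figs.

-77.83°

X_L = ωL = 145.6 Ω
X_C = 1/(ωC) = 423.8 Ω
Net reactance X = X_L − X_C = -278.3 Ω
Z = 60.00 − j278.3 Ω
|Z| = √(60.00² + 278.3²) = 284.7 Ω
∠Z = arctan(-278.3/60.00) = -77.83°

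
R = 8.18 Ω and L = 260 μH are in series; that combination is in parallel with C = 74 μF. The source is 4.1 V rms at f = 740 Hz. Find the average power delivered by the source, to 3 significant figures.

ω = 2πf = 4650 rad/s
X_L = ωL = 1.21 Ω
X_C = 1/(ωC) = 2.91 Ω
Branch 1 (R+jX_L): Z₁ = 8.18 + j1.21 Ω, |Z₁| = 8.27 Ω
Branch 2 (−jX_C): Z₂ = −j2.91 Ω
Parallel: Z = Z₁Z₂/(Z₁+Z₂), |Z| = 2.88 Ω, ∠Z = -69.9°
I = V/|Z| = 1.43 A
P = VI cos φ = 4.1 × 1.43 × cos(-69.9°) = 2.01 W

2.01 W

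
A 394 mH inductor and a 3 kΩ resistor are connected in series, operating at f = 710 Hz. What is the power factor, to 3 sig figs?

ω = 2πf = 4461 rad/s
X_L = ωL = 1760 Ω
Z = 3000 + j1760 Ω
|Z| = √(3000² + 1760²) = 3480 Ω
∠Z = arctan(1760/3000) = 30.4°
cos φ = cos(30.4°) = 0.863

0.863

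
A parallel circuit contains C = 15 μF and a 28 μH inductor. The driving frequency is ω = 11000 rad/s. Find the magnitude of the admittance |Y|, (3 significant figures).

3.08 S

X_L = ωL = 0.308 Ω
X_C = 1/(ωC) = 6.06 Ω
Parallel: admittances add. Y = 1/(jωL) + jωC
Y = (0 − j3.08) S
|Y| = 3.08 S → |Z| = 1/|Y| = 0.324 Ω, ∠Z = −∠Y = 90.0°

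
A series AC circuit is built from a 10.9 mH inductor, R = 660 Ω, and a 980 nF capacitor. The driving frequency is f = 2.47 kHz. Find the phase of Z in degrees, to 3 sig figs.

ω = 2πf = 15520 rad/s
X_L = ωL = 169 Ω
X_C = 1/(ωC) = 65.8 Ω
Net reactance X = X_L − X_C = 103 Ω
Z = 660 + j103 Ω
|Z| = √(660² + 103²) = 668 Ω
∠Z = arctan(103/660) = 8.90°

8.90°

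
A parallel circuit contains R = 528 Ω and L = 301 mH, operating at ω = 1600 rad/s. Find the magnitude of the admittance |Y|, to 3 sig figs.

X_L = ωL = 482 Ω
Parallel: admittances add. Y = 1/R + 1/(jωL)
Y = (0.00189 − j0.00208) S
|Y| = 0.00281 S → |Z| = 1/|Y| = 356 Ω, ∠Z = −∠Y = 47.6°

2.81 mS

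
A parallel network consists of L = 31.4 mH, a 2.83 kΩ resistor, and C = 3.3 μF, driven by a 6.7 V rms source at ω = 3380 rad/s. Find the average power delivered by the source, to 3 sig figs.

15.9 mW

X_L = ωL = 106 Ω
X_C = 1/(ωC) = 89.7 Ω
Parallel: admittances add. Y = 1/R + 1/(jωL) + jωC
Y = (0.000353 + j0.00173) S
|Y| = 0.00177 S → |Z| = 1/|Y| = 566 Ω, ∠Z = −∠Y = -78.5°
I = V/|Z| = 11.8 mA
P = VI cos φ = 6.7 × 0.0118 × cos(-78.5°) = 15.9 mW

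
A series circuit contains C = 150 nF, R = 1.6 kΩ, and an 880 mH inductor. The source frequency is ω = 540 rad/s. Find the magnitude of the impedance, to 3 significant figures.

12000 Ω

X_L = ωL = 475 Ω
X_C = 1/(ωC) = 12300 Ω
Net reactance X = X_L − X_C = -11900 Ω
Z = 1600 − j11900 Ω
|Z| = √(1600² + 11900²) = 12000 Ω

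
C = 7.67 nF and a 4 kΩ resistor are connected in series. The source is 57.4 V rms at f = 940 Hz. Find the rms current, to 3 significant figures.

2.56 mA

ω = 2πf = 5906 rad/s
X_C = 1/(ωC) = 22100 Ω
Z = 4000 − j22100 Ω
|Z| = √(4000² + 22100²) = 22400 Ω
I = V/|Z| = 57.4/22400 = 2.56 mA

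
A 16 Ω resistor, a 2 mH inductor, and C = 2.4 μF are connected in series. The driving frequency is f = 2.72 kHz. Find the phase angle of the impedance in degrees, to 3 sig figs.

31.5°

ω = 2πf = 17090 rad/s
X_L = ωL = 34.2 Ω
X_C = 1/(ωC) = 24.4 Ω
Net reactance X = X_L − X_C = 9.80 Ω
Z = 16.0 + j9.80 Ω
|Z| = √(16.0² + 9.80²) = 18.8 Ω
∠Z = arctan(9.80/16.0) = 31.5°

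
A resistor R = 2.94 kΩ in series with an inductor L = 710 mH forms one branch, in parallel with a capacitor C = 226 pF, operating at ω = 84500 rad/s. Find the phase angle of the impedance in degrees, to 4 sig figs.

-71.73°

X_L = ωL = 60000 Ω
X_C = 1/(ωC) = 52360 Ω
Branch 1 (R+jX_L): Z₁ = 2940 + j60000 Ω, |Z₁| = 60070 Ω
Branch 2 (−jX_C): Z₂ = −j52360 Ω
Parallel: Z = Z₁Z₂/(Z₁+Z₂), |Z| = 384600 Ω, ∠Z = -71.73°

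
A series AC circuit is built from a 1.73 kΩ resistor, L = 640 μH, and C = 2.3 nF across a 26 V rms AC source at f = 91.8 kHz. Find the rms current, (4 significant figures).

14.67 mA

ω = 2πf = 576800 rad/s
X_L = ωL = 369.1 Ω
X_C = 1/(ωC) = 753.8 Ω
Net reactance X = X_L − X_C = -384.6 Ω
Z = 1730 − j384.6 Ω
|Z| = √(1730² + 384.6²) = 1772 Ω
I = V/|Z| = 26/1772 = 14.67 mA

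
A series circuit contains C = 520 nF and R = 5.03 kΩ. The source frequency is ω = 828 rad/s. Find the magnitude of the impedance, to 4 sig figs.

5540 Ω

X_C = 1/(ωC) = 2323 Ω
Z = 5030 − j2323 Ω
|Z| = √(5030² + 2323²) = 5540 Ω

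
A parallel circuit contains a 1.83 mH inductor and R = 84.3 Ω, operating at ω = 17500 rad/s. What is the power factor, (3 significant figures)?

X_L = ωL = 32.0 Ω
Parallel: admittances add. Y = 1/R + 1/(jωL)
Y = (0.0119 − j0.0312) S
|Y| = 0.0334 S → |Z| = 1/|Y| = 29.9 Ω, ∠Z = −∠Y = 69.2°
cos φ = cos(69.2°) = 0.355

0.355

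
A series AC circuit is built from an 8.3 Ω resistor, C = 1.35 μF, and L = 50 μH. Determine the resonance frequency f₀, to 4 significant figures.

19.37 kHz

ω₀ = 1/√(LC) = 1/√(5e-05 × 1.35e-06) = 121700 rad/s
f₀ = ω₀/(2π) = 19.37 kHz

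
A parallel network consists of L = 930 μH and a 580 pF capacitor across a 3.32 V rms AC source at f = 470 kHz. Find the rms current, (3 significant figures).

ω = 2πf = 2.953e+06 rad/s
X_L = ωL = 2750 Ω
X_C = 1/(ωC) = 584 Ω
Parallel: admittances add. Y = 1/(jωL) + jωC
Y = (0 + j0.00135) S
|Y| = 0.00135 S → |Z| = 1/|Y| = 741 Ω, ∠Z = −∠Y = -90.0°
I = V/|Z| = 3.32/741 = 4.48 mA

4.48 mA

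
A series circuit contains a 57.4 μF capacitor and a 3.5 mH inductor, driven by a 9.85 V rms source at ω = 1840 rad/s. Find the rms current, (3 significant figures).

X_L = ωL = 6.44 Ω
X_C = 1/(ωC) = 9.47 Ω
Net reactance X = X_L − X_C = -3.03 Ω
Z = − j3.03 Ω
|Z| = √(0² + 3.03²) = 3.03 Ω
I = V/|Z| = 9.85/3.03 = 3.25 A

3.25 A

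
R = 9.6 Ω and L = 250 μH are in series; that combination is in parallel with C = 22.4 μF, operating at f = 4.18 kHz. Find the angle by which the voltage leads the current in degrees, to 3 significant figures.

ω = 2πf = 26260 rad/s
X_L = ωL = 6.57 Ω
X_C = 1/(ωC) = 1.70 Ω
Branch 1 (R+jX_L): Z₁ = 9.60 + j6.57 Ω, |Z₁| = 11.6 Ω
Branch 2 (−jX_C): Z₂ = −j1.70 Ω
Parallel: Z = Z₁Z₂/(Z₁+Z₂), |Z| = 1.84 Ω, ∠Z = -82.5°

-82.5°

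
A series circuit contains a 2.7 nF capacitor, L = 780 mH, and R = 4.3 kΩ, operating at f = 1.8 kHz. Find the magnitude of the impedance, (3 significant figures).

24300 Ω

ω = 2πf = 11310 rad/s
X_L = ωL = 8820 Ω
X_C = 1/(ωC) = 32700 Ω
Net reactance X = X_L − X_C = -23900 Ω
Z = 4300 − j23900 Ω
|Z| = √(4300² + 23900²) = 24300 Ω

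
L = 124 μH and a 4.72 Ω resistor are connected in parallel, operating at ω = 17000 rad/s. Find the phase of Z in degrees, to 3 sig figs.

65.9°

X_L = ωL = 2.11 Ω
Parallel: admittances add. Y = 1/R + 1/(jωL)
Y = (0.212 − j0.474) S
|Y| = 0.520 S → |Z| = 1/|Y| = 1.92 Ω, ∠Z = −∠Y = 65.9°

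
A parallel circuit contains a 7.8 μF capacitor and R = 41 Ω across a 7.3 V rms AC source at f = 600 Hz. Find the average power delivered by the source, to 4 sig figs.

1.300 W

ω = 2πf = 3770 rad/s
X_C = 1/(ωC) = 34.01 Ω
Parallel: admittances add. Y = 1/R + jωC
Y = (0.02439 + j0.02941) S
|Y| = 0.03820 S → |Z| = 1/|Y| = 26.18 Ω, ∠Z = −∠Y = -50.33°
I = V/|Z| = 278.9 mA
P = VI cos φ = 7.3 × 0.2789 × cos(-50.33°) = 1.300 W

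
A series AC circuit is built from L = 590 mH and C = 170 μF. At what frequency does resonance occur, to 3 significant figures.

ω₀ = 1/√(LC) = 1/√(0.59 × 0.00017) = 99.85 rad/s
f₀ = ω₀/(2π) = 15.9 Hz

15.9 Hz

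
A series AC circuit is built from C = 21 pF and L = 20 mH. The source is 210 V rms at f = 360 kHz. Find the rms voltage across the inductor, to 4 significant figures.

ω = 2πf = 2.262e+06 rad/s
X_L = ωL = 45240 Ω
X_C = 1/(ωC) = 21050 Ω
Net reactance X = X_L − X_C = 24190 Ω
Z = j24190 Ω
|Z| = √(0² + 24190²) = 24190 Ω
I = V/|Z| = 8.682 mA
V_L = I·|Z_L| = 0.008682 × 45240 = 392.8 V

392.8 V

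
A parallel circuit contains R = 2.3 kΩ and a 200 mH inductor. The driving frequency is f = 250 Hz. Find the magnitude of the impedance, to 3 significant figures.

ω = 2πf = 1571 rad/s
X_L = ωL = 314 Ω
Parallel: admittances add. Y = 1/R + 1/(jωL)
Y = (0.000435 − j0.00318) S
|Y| = 0.00321 S → |Z| = 1/|Y| = 311 Ω, ∠Z = −∠Y = 82.2°

311 Ω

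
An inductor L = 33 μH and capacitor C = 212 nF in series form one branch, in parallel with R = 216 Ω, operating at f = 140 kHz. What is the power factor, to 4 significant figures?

ω = 2πf = 879600 rad/s
X_L = ωL = 29.03 Ω
X_C = 1/(ωC) = 5.362 Ω
Branch 1: Z₁ = R = 216.0 Ω
Branch 2 (series LC): Z₂ = j(X_L − X_C) = j23.67 Ω
Parallel: Z = Z₁Z₂/(Z₁+Z₂), |Z| = 23.53 Ω, ∠Z = 83.75°
cos φ = cos(83.75°) = 0.1089

0.1089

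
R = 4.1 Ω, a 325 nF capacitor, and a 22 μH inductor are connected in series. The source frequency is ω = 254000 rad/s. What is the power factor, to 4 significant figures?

0.5320

X_L = ωL = 5.588 Ω
X_C = 1/(ωC) = 12.11 Ω
Net reactance X = X_L − X_C = -6.526 Ω
Z = 4.100 − j6.526 Ω
|Z| = √(4.100² + 6.526²) = 7.707 Ω
∠Z = arctan(-6.526/4.100) = -57.86°
cos φ = cos(-57.86°) = 0.5320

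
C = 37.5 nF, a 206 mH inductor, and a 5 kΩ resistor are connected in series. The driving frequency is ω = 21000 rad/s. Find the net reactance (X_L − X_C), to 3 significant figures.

X_L = ωL = 4330 Ω
X_C = 1/(ωC) = 1270 Ω
X = 4330 − 1270 = 3060 Ω

3060 Ω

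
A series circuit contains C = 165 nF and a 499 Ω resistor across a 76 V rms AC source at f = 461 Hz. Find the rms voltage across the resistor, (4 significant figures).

17.63 V

ω = 2πf = 2897 rad/s
X_C = 1/(ωC) = 2092 Ω
Z = 499.0 − j2092 Ω
|Z| = √(499.0² + 2092²) = 2151 Ω
I = V/|Z| = 35.33 mA
V_R = I·|Z_R| = 0.03533 × 499.0 = 17.63 V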